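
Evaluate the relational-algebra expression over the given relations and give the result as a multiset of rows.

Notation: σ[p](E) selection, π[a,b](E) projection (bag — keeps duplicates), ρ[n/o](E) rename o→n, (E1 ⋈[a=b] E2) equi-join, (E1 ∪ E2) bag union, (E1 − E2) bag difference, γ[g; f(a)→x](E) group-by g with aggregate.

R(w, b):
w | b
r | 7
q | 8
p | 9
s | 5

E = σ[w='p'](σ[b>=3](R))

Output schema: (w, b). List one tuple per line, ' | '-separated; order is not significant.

Row counts bottom-up:
  R → 4
  σ[b>=3](R) → 4
  σ[w='p'](σ[b>=3](R)) → 1

== RESULT ==
w | b
p | 9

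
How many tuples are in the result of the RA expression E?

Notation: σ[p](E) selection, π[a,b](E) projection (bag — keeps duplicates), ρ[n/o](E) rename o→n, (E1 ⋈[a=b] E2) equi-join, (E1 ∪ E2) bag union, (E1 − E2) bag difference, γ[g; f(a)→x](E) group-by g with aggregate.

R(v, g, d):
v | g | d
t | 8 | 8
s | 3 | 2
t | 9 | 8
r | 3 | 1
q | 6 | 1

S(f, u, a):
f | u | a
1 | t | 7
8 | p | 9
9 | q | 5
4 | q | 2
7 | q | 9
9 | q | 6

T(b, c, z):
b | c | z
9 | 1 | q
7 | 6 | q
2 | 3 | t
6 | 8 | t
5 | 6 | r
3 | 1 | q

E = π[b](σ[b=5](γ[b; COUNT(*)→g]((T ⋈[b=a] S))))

Subexpression sizes:
  T → 6
  S → 6
  (T ⋈[b=a] S) → 6
  γ[b; COUNT(*)→g]((T ⋈[b=a] S)) → 5
  σ[b=5](γ[b; COUNT(*)→g]((T ⋈[b=a] S))) → 1
  π[b](σ[b=5](γ[b; COUNT(*)→g]((T ⋈[b=a] S)))) → 1

|E| = 1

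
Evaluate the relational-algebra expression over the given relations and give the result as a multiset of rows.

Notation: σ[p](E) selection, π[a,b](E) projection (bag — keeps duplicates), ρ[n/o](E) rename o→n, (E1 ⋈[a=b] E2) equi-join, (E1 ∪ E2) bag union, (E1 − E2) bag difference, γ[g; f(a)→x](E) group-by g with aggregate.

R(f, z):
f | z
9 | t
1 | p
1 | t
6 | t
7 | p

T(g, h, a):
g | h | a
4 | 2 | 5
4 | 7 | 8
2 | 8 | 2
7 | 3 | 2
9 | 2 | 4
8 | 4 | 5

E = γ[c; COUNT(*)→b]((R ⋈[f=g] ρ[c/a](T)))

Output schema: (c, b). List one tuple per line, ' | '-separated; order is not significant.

Row counts bottom-up:
  R → 5
  T → 6
  ρ[c/a](T) → 6
  (R ⋈[f=g] ρ[c/a](T)) → 2
  γ[c; COUNT(*)→b]((R ⋈[f=g] ρ[c/a](T))) → 2

== RESULT ==
c | b
2 | 1
4 | 1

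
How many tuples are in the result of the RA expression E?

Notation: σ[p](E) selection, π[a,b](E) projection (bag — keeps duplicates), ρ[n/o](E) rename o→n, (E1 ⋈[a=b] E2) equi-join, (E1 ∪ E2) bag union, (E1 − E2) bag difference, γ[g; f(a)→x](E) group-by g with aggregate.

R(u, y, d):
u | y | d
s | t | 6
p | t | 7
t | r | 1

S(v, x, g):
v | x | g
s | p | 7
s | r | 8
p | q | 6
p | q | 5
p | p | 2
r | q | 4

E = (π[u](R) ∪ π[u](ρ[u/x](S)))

Subexpression sizes:
  R → 3
  π[u](R) → 3
  S → 6
  ρ[u/x](S) → 6
  π[u](ρ[u/x](S)) → 6
  (π[u](R) ∪ π[u](ρ[u/x](S))) → 9

|E| = 9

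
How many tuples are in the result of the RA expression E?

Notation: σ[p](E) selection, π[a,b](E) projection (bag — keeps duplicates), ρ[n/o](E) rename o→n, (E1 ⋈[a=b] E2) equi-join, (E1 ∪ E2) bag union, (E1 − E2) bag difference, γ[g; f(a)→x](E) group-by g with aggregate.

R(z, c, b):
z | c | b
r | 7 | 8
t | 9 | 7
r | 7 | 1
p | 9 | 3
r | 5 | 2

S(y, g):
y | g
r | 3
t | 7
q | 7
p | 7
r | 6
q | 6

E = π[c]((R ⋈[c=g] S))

Stepwise |·|:
  R → 5
  S → 6
  (R ⋈[c=g] S) → 6
  π[c]((R ⋈[c=g] S)) → 6

|E| = 6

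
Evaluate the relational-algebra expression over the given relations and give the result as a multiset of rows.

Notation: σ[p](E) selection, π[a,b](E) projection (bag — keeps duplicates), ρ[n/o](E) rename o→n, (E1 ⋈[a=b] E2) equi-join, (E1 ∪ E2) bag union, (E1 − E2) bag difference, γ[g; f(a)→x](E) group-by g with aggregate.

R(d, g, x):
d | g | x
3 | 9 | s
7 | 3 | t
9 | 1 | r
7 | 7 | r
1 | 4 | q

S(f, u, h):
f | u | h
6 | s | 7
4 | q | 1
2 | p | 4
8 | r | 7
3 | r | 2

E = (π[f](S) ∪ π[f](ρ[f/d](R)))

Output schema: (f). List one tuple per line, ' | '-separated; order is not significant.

Per-node cardinality:
  S → 5
  π[f](S) → 5
  R → 5
  ρ[f/d](R) → 5
  π[f](ρ[f/d](R)) → 5
  (π[f](S) ∪ π[f](ρ[f/d](R))) → 10

== RESULT ==
f
1
2
3
3
4
6
7
7
8
9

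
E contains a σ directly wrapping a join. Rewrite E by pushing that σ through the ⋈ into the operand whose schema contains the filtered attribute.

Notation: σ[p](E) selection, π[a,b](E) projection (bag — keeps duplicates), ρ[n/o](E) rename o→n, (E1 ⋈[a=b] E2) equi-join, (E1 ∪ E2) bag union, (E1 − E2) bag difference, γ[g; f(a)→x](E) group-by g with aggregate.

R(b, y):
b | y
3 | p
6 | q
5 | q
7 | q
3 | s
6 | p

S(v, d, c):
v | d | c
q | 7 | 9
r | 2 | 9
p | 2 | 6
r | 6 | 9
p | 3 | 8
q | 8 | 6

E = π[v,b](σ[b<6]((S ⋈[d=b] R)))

σ filters on b, owned by the right side.
E' = π[v,b]((S ⋈[d=b] σ[b<6](R)))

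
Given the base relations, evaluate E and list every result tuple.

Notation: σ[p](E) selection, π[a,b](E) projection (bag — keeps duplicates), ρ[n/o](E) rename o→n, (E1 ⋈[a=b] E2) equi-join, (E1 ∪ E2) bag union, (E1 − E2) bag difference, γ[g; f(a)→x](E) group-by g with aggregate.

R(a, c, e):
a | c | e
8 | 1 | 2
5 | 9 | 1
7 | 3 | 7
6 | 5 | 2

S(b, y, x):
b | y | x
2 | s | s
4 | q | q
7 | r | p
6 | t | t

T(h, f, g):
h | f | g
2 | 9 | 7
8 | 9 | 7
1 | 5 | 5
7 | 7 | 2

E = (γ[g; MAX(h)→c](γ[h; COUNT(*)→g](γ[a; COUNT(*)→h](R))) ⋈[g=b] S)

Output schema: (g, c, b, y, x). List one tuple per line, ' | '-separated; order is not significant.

Row counts bottom-up:
  R → 4
  γ[a; COUNT(*)→h](R) → 4
  γ[h; COUNT(*)→g](γ[a; COUNT(*)→h](R)) → 1
  γ[g; MAX(h)→c](γ[h; COUNT(*)→g](γ[a; COUNT(*)→h](R))) → 1
  S → 4
  (γ[g; MAX(h)→c](γ[h; COUNT(*)→g](γ[a; COUNT(*)→h](R))) ⋈[g=b] S) → 1

== RESULT ==
g | c | b | y | x
4 | 1 | 4 | q | q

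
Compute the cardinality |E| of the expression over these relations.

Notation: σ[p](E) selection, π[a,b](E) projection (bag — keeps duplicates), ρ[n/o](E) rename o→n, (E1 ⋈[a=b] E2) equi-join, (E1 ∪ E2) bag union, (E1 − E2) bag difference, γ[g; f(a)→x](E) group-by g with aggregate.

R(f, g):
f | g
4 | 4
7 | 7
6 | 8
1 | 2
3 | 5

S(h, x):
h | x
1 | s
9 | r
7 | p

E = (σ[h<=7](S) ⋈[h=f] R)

Stepwise |·|:
  S → 3
  σ[h<=7](S) → 2
  R → 5
  (σ[h<=7](S) ⋈[h=f] R) → 2

|E| = 2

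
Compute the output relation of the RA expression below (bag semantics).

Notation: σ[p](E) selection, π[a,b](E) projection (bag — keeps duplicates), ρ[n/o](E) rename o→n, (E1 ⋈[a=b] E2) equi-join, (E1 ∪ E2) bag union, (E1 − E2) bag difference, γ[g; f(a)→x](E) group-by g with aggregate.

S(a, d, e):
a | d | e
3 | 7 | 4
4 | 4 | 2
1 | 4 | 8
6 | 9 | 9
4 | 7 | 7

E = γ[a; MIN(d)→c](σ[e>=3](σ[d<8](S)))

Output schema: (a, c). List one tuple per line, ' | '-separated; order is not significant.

Stepwise |·|:
  S → 5
  σ[d<8](S) → 4
  σ[e>=3](σ[d<8](S)) → 3
  γ[a; MIN(d)→c](σ[e>=3](σ[d<8](S))) → 3

== RESULT ==
a | c
1 | 4
3 | 7
4 | 7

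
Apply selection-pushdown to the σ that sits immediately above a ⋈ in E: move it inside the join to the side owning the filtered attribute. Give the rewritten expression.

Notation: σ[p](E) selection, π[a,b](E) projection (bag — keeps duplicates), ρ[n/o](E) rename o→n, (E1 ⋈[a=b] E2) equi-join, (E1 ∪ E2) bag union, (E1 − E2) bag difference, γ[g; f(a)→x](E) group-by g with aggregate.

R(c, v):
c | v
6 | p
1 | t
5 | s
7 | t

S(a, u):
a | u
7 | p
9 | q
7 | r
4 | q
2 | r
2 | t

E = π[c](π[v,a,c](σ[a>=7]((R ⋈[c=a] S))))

σ filters on a, owned by the right side.
E' = π[c](π[v,a,c]((R ⋈[c=a] σ[a>=7](S))))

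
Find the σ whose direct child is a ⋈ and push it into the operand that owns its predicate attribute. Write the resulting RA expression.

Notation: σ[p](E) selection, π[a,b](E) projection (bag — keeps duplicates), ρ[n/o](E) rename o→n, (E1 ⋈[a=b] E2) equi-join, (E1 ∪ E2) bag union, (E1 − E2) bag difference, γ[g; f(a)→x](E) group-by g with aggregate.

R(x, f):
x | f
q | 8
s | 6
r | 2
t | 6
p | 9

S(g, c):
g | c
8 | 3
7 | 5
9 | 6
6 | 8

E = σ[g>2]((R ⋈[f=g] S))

σ filters on g, owned by the right side.
E' = (R ⋈[f=g] σ[g>2](S))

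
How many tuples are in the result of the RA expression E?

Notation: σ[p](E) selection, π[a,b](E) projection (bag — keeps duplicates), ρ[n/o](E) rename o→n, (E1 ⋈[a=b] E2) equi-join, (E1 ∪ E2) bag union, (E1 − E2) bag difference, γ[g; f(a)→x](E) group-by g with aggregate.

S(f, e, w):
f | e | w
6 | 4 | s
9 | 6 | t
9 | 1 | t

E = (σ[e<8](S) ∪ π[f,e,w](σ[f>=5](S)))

Per-node cardinality:
  S → 3
  σ[e<8](S) → 3
  S → 3
  σ[f>=5](S) → 3
  π[f,e,w](σ[f>=5](S)) → 3
  (σ[e<8](S) ∪ π[f,e,w](σ[f>=5](S))) → 6

|E| = 6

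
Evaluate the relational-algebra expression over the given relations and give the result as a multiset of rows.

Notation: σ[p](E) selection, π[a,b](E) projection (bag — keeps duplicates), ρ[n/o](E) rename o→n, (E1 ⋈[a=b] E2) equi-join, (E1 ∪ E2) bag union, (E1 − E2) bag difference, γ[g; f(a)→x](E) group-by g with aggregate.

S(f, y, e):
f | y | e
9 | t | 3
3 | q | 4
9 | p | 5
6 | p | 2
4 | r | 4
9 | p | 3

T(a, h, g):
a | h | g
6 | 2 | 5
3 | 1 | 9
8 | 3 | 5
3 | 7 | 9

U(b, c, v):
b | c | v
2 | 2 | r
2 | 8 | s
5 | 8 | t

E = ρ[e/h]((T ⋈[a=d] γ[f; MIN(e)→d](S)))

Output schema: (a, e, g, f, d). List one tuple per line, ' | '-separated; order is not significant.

Row counts bottom-up:
  T → 4
  S → 6
  γ[f; MIN(e)→d](S) → 4
  (T ⋈[a=d] γ[f; MIN(e)→d](S)) → 2
  ρ[e/h]((T ⋈[a=d] γ[f; MIN(e)→d](S))) → 2

== RESULT ==
a | e | g | f | d
3 | 1 | 9 | 9 | 3
3 | 7 | 9 | 9 | 3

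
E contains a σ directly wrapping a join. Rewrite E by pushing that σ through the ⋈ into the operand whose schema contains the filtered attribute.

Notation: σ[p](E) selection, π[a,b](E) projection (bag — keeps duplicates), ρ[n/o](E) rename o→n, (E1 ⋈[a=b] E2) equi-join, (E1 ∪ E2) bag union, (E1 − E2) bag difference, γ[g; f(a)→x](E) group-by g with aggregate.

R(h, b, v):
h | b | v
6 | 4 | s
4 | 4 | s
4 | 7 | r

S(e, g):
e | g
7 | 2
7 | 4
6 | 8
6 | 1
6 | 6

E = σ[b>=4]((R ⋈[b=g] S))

σ filters on b, owned by the left side.
E' = (σ[b>=4](R) ⋈[b=g] S)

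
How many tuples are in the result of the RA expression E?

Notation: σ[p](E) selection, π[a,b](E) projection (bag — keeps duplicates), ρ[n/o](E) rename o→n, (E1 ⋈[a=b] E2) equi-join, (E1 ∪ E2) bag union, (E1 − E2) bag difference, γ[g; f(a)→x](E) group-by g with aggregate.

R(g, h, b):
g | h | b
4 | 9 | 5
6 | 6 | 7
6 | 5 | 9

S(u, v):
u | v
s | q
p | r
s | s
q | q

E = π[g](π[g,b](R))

Row counts bottom-up:
  R → 3
  π[g,b](R) → 3
  π[g](π[g,b](R)) → 3

|E| = 3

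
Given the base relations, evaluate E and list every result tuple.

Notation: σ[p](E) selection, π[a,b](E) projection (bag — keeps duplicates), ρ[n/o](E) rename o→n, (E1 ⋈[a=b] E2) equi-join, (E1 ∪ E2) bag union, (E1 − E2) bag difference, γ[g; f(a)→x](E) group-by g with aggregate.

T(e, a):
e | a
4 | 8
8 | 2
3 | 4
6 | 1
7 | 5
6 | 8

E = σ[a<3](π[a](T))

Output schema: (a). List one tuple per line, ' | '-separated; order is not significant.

Subexpression sizes:
  T → 6
  π[a](T) → 6
  σ[a<3](π[a](T)) → 2

== RESULT ==
a
1
2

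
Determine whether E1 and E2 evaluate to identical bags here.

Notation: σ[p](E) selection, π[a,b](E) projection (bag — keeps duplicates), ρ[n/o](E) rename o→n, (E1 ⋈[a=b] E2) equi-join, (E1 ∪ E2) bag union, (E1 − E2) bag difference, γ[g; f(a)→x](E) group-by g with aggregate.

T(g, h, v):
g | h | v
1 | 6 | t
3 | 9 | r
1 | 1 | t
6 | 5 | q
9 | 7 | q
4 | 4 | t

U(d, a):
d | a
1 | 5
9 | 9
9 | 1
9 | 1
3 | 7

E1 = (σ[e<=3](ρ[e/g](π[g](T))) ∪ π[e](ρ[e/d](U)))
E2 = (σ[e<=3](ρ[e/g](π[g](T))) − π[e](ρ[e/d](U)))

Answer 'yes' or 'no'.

E1 subexpression sizes:
  T → 6
  π[g](T) → 6
  ρ[e/g](π[g](T)) → 6
  σ[e<=3](ρ[e/g](π[g](T))) → 3
  U → 5
  ρ[e/d](U) → 5
  π[e](ρ[e/d](U)) → 5
  (σ[e<=3](ρ[e/g](π[g](T))) ∪ π[e](ρ[e/d](U))) → 8
E2 subexpression sizes:
  T → 6
  π[g](T) → 6
  ρ[e/g](π[g](T)) → 6
  σ[e<=3](ρ[e/g](π[g](T))) → 3
  U → 5
  ρ[e/d](U) → 5
  π[e](ρ[e/d](U)) → 5
  (σ[e<=3](ρ[e/g](π[g](T))) − π[e](ρ[e/d](U))) → 1

E1 result:
e
1
1
1
3
3
9
9
9
E2 result:
e
1
Witness: (1,) appears 3× in E1 but 1× in E2.

no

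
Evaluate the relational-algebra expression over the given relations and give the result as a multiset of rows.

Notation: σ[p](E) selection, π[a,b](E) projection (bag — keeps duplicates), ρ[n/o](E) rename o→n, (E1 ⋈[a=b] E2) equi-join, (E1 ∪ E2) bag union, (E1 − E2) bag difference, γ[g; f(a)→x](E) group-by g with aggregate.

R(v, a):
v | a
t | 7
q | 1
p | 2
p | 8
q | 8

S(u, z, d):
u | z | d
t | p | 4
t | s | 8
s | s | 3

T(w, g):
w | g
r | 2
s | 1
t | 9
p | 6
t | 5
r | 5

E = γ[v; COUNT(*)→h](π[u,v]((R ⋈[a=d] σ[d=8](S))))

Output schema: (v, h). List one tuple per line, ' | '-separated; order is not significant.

Subexpression sizes:
  R → 5
  S → 3
  σ[d=8](S) → 1
  (R ⋈[a=d] σ[d=8](S)) → 2
  π[u,v]((R ⋈[a=d] σ[d=8](S))) → 2
  γ[v; COUNT(*)→h](π[u,v]((R ⋈[a=d] σ[d=8](S)))) → 2

== RESULT ==
v | h
p | 1
q | 1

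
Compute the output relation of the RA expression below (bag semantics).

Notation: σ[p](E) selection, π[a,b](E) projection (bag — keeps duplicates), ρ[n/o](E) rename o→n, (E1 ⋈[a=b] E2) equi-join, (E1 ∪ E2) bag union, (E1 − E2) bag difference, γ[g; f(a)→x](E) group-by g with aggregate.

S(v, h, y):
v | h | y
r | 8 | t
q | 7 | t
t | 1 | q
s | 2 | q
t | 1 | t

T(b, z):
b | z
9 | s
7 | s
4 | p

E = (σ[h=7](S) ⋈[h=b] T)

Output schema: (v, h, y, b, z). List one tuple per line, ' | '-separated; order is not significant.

Row counts bottom-up:
  S → 5
  σ[h=7](S) → 1
  T → 3
  (σ[h=7](S) ⋈[h=b] T) → 1

== RESULT ==
v | h | y | b | z
q | 7 | t | 7 | s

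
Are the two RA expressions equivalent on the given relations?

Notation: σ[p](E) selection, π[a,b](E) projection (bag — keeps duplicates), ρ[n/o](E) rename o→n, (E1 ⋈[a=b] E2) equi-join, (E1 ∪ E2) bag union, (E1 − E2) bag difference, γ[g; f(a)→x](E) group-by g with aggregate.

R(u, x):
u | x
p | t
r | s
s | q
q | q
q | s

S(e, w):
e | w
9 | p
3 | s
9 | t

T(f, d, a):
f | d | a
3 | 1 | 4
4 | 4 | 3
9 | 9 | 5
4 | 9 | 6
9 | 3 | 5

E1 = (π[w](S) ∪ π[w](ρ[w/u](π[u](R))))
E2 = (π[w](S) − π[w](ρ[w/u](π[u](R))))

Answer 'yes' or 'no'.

E1 stepwise |·|:
  S → 3
  π[w](S) → 3
  R → 5
  π[u](R) → 5
  ρ[w/u](π[u](R)) → 5
  π[w](ρ[w/u](π[u](R))) → 5
  (π[w](S) ∪ π[w](ρ[w/u](π[u](R)))) → 8
E2 stepwise |·|:
  S → 3
  π[w](S) → 3
  R → 5
  π[u](R) → 5
  ρ[w/u](π[u](R)) → 5
  π[w](ρ[w/u](π[u](R))) → 5
  (π[w](S) − π[w](ρ[w/u](π[u](R)))) → 1

E1 result:
w
p
p
q
q
r
s
s
t
E2 result:
w
t
Witness: ('s',) appears 2× in E1 but 0× in E2.

no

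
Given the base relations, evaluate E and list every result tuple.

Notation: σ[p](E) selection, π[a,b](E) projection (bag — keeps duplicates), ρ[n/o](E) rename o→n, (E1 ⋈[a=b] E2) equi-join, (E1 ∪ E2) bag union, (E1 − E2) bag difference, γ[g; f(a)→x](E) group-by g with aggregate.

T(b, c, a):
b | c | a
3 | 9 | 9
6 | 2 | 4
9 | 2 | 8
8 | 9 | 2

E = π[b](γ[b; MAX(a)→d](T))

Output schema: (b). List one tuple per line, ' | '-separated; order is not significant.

Stepwise |·|:
  T → 4
  γ[b; MAX(a)→d](T) → 4
  π[b](γ[b; MAX(a)→d](T)) → 4

== RESULT ==
b
3
6
8
9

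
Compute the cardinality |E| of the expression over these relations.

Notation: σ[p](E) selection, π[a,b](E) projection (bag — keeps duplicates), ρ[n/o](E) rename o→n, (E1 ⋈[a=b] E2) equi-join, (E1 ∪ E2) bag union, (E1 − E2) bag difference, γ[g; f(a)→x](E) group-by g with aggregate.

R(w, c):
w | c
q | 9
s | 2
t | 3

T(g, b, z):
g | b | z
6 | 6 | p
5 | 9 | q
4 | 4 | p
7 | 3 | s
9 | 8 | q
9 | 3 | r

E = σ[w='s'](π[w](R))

Stepwise |·|:
  R → 3
  π[w](R) → 3
  σ[w='s'](π[w](R)) → 1

|E| = 1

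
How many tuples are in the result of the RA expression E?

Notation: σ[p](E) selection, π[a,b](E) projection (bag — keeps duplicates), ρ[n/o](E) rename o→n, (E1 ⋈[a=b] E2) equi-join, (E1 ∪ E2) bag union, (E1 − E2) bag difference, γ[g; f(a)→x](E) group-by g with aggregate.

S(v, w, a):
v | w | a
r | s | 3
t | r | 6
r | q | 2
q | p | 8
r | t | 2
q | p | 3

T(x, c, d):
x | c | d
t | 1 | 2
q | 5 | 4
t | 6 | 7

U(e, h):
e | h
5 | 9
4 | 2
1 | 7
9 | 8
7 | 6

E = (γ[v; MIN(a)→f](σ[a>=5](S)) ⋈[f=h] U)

Stepwise |·|:
  S → 6
  σ[a>=5](S) → 2
  γ[v; MIN(a)→f](σ[a>=5](S)) → 2
  U → 5
  (γ[v; MIN(a)→f](σ[a>=5](S)) ⋈[f=h] U) → 2

|E| = 2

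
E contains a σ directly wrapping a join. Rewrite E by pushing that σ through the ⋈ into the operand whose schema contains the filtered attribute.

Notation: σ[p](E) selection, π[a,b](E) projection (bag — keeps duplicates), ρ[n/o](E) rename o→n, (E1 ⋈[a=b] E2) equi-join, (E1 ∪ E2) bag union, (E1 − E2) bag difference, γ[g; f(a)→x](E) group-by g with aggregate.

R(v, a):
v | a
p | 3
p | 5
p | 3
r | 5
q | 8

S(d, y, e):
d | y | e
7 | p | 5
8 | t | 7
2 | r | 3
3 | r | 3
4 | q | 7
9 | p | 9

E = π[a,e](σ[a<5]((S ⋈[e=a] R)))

σ filters on a, owned by the right side.
E' = π[a,e]((S ⋈[e=a] σ[a<5](R)))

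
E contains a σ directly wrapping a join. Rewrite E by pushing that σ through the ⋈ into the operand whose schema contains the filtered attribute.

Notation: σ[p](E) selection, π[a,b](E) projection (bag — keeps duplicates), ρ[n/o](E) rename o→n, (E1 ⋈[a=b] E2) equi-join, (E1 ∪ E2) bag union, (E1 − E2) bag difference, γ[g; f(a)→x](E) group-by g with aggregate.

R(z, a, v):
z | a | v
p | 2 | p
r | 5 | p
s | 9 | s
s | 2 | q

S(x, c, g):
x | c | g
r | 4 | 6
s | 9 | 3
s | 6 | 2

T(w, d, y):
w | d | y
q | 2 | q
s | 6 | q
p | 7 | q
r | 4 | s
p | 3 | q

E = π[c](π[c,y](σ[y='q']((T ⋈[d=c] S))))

σ filters on y, owned by the left side.
E' = π[c](π[c,y]((σ[y='q'](T) ⋈[d=c] S)))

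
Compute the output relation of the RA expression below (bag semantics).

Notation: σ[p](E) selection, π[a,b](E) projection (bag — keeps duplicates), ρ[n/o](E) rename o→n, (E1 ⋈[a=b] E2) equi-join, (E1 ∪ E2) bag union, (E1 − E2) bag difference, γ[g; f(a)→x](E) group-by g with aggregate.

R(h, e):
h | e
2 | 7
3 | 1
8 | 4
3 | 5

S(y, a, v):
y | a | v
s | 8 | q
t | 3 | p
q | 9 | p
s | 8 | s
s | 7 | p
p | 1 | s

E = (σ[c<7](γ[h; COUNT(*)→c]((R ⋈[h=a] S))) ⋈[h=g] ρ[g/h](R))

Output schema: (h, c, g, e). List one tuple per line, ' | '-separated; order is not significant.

Subexpression sizes:
  R → 4
  S → 6
  (R ⋈[h=a] S) → 4
  γ[h; COUNT(*)→c]((R ⋈[h=a] S)) → 2
  σ[c<7](γ[h; COUNT(*)→c]((R ⋈[h=a] S))) → 2
  R → 4
  ρ[g/h](R) → 4
  (σ[c<7](γ[h; COUNT(*)→c]((R ⋈[h=a] S))) ⋈[h=g] ρ[g/h](R)) → 3

== RESULT ==
h | c | g | e
3 | 2 | 3 | 1
3 | 2 | 3 | 5
8 | 2 | 8 | 4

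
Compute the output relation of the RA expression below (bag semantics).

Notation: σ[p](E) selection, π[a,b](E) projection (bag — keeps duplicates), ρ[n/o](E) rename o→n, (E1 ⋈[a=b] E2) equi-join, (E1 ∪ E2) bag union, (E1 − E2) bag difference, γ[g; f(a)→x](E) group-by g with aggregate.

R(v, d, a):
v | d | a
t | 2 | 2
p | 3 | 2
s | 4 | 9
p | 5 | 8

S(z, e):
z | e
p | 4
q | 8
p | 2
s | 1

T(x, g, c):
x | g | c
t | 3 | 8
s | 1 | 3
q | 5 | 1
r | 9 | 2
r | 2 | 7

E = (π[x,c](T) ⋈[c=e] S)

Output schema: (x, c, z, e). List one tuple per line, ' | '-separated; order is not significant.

Stepwise |·|:
  T → 5
  π[x,c](T) → 5
  S → 4
  (π[x,c](T) ⋈[c=e] S) → 3

== RESULT ==
x | c | z | e
q | 1 | s | 1
r | 2 | p | 2
t | 8 | q | 8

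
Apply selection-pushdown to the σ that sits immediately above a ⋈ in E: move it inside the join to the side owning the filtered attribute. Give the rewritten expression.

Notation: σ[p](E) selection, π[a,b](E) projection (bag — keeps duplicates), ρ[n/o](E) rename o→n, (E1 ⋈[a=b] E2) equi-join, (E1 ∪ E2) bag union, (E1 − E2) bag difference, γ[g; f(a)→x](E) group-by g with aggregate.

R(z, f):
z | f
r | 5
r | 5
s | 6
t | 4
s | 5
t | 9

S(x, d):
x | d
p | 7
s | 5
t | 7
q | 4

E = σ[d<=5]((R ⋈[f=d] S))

σ filters on d, owned by the right side.
E' = (R ⋈[f=d] σ[d<=5](S))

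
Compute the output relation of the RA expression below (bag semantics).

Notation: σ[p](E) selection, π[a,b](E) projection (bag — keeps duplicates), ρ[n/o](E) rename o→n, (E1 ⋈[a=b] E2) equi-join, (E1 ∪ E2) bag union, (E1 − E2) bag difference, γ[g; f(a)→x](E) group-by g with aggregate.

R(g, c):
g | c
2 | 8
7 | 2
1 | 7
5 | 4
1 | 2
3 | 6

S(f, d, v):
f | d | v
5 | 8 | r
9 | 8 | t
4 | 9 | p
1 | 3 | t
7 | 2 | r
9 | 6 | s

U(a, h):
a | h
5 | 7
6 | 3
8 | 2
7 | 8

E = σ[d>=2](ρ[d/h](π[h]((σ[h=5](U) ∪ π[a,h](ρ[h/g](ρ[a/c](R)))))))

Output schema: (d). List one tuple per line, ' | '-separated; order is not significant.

Per-node cardinality:
  U → 4
  σ[h=5](U) → 0
  R → 6
  ρ[a/c](R) → 6
  ρ[h/g](ρ[a/c](R)) → 6
  π[a,h](ρ[h/g](ρ[a/c](R))) → 6
  (σ[h=5](U) ∪ π[a,h](ρ[h/g](ρ[a/c](R)))) → 6
  π[h]((σ[h=5](U) ∪ π[a,h](ρ[h/g](ρ[a/c](R))))) → 6
  ρ[d/h](π[h]((σ[h=5](U) ∪ π[a,h](ρ[h/g](ρ[a/c](R)))))) → 6
  σ[d>=2](ρ[d/h](π[h]((σ[h=5](U) ∪ π[a,h](ρ[h/g](ρ[a/c](R))))))) → 4

== RESULT ==
d
2
3
5
7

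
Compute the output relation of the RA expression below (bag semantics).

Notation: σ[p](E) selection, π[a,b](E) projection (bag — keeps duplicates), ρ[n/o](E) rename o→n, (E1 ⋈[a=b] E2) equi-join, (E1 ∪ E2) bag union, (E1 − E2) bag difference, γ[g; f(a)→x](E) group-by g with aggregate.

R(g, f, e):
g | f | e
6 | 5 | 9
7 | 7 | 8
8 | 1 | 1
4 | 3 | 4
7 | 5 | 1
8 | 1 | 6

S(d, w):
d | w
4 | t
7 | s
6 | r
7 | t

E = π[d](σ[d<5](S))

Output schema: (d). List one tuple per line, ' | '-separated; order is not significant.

Row counts bottom-up:
  S → 4
  σ[d<5](S) → 1
  π[d](σ[d<5](S)) → 1

== RESULT ==
d
4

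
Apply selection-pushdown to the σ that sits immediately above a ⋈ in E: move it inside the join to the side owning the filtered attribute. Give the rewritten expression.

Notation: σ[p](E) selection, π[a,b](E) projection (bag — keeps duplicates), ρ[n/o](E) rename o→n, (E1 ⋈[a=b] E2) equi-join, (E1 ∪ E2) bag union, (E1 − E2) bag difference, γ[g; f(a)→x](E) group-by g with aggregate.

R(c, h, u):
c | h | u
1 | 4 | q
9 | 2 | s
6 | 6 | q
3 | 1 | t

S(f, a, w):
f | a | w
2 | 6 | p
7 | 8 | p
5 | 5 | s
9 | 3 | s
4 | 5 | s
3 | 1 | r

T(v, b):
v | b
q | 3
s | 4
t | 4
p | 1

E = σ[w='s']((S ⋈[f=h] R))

σ filters on w, owned by the left side.
E' = (σ[w='s'](S) ⋈[f=h] R)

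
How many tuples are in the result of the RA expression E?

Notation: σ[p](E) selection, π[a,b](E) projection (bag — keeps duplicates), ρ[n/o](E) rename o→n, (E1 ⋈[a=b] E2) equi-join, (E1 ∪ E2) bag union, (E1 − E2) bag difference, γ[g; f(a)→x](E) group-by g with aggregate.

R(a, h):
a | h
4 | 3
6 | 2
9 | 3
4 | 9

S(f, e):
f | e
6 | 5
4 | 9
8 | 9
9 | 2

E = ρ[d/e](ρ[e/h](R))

Subexpression sizes:
  R → 4
  ρ[e/h](R) → 4
  ρ[d/e](ρ[e/h](R)) → 4

|E| = 4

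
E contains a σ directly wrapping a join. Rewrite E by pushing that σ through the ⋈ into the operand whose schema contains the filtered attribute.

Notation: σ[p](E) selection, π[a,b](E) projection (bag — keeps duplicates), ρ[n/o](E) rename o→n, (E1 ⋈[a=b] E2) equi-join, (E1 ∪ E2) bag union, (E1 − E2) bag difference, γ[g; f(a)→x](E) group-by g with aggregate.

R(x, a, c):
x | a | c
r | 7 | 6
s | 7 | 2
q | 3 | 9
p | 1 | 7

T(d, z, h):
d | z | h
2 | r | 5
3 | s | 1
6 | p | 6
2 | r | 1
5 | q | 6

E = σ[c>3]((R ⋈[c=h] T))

σ filters on c, owned by the left side.
E' = (σ[c>3](R) ⋈[c=h] T)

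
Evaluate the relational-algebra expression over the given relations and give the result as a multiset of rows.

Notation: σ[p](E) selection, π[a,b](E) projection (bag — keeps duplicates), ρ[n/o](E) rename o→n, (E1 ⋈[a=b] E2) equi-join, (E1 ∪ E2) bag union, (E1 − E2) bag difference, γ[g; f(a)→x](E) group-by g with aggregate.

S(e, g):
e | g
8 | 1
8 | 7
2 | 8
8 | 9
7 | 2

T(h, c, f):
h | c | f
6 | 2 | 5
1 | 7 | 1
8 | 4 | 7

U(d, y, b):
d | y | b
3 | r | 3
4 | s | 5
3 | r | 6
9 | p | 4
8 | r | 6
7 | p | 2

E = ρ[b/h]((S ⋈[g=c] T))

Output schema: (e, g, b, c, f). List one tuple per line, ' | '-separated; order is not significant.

Row counts bottom-up:
  S → 5
  T → 3
  (S ⋈[g=c] T) → 2
  ρ[b/h]((S ⋈[g=c] T)) → 2

== RESULT ==
e | g | b | c | f
7 | 2 | 6 | 2 | 5
8 | 7 | 1 | 7 | 1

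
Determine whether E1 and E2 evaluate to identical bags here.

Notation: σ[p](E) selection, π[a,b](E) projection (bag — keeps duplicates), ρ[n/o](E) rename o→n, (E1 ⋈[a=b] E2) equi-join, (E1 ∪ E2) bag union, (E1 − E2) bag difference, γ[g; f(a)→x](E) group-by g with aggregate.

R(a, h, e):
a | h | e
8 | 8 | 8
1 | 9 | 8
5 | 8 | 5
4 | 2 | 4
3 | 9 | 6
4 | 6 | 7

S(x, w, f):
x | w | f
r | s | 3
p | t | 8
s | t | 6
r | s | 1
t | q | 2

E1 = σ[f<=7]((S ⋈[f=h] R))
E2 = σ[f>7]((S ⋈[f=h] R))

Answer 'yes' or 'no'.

E1 subexpression sizes:
  S → 5
  R → 6
  (S ⋈[f=h] R) → 4
  σ[f<=7]((S ⋈[f=h] R)) → 2
E2 subexpression sizes:
  S → 5
  R → 6
  (S ⋈[f=h] R) → 4
  σ[f>7]((S ⋈[f=h] R)) → 2

E1 result:
x | w | f | a | h | e
s | t | 6 | 4 | 6 | 7
t | q | 2 | 4 | 2 | 4
E2 result:
x | w | f | a | h | e
p | t | 8 | 5 | 8 | 5
p | t | 8 | 8 | 8 | 8
Witness: ('t', 'q', 2, 4, 2, 4) appears 1× in E1 but 0× in E2.

no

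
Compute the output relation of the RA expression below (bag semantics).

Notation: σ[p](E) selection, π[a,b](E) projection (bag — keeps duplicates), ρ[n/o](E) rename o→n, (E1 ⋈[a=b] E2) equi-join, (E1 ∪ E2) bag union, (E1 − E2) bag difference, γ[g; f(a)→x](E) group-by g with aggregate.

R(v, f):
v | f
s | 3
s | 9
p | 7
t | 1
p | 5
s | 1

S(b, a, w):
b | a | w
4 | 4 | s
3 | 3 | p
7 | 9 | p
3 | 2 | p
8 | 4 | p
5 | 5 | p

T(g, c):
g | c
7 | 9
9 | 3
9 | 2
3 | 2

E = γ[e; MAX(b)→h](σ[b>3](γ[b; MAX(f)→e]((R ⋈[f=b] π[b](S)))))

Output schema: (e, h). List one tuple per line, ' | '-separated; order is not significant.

Row counts bottom-up:
  R → 6
  S → 6
  π[b](S) → 6
  (R ⋈[f=b] π[b](S)) → 4
  γ[b; MAX(f)→e]((R ⋈[f=b] π[b](S))) → 3
  σ[b>3](γ[b; MAX(f)→e]((R ⋈[f=b] π[b](S)))) → 2
  γ[e; MAX(b)→h](σ[b>3](γ[b; MAX(f)→e]((R ⋈[f=b] π[b](S))))) → 2

== RESULT ==
e | h
5 | 5
7 | 7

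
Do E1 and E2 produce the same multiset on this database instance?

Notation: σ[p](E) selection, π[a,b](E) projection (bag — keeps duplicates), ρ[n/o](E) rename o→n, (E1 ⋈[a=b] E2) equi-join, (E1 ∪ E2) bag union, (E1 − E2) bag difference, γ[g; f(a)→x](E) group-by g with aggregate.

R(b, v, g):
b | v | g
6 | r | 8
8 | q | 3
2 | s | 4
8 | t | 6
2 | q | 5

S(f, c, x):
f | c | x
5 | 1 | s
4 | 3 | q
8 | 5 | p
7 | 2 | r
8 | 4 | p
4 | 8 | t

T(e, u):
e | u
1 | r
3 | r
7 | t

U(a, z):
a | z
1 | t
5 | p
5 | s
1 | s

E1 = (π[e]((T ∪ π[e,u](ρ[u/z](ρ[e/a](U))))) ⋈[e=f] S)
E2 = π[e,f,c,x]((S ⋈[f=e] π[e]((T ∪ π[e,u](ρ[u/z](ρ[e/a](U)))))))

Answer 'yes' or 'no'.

E1 subexpression sizes:
  T → 3
  U → 4
  ρ[e/a](U) → 4
  ρ[u/z](ρ[e/a](U)) → 4
  π[e,u](ρ[u/z](ρ[e/a](U))) → 4
  (T ∪ π[e,u](ρ[u/z](ρ[e/a](U)))) → 7
  π[e]((T ∪ π[e,u](ρ[u/z](ρ[e/a](U))))) → 7
  S → 6
  (π[e]((T ∪ π[e,u](ρ[u/z](ρ[e/a](U))))) ⋈[e=f] S) → 3
E2 subexpression sizes:
  S → 6
  T → 3
  U → 4
  ρ[e/a](U) → 4
  ρ[u/z](ρ[e/a](U)) → 4
  π[e,u](ρ[u/z](ρ[e/a](U))) → 4
  (T ∪ π[e,u](ρ[u/z](ρ[e/a](U)))) → 7
  π[e]((T ∪ π[e,u](ρ[u/z](ρ[e/a](U))))) → 7
  (S ⋈[f=e] π[e]((T ∪ π[e,u](ρ[u/z](ρ[e/a](U)))))) → 3
  π[e,f,c,x]((S ⋈[f=e] π[e]((T ∪ π[e,u](ρ[u/z](ρ[e/a](U))))))) → 3

E1 and E2 produce the same multiset:
e | f | c | x
5 | 5 | 1 | s
5 | 5 | 1 | s
7 | 7 | 2 | r

yes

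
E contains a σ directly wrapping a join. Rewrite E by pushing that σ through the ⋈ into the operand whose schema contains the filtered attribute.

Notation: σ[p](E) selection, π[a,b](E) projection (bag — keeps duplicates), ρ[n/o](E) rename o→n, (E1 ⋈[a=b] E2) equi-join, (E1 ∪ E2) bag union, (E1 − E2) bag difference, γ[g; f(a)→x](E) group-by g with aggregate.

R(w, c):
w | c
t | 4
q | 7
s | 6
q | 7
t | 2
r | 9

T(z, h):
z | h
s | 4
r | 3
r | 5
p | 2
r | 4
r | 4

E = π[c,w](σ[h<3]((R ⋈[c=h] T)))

σ filters on h, owned by the right side.
E' = π[c,w]((R ⋈[c=h] σ[h<3](T)))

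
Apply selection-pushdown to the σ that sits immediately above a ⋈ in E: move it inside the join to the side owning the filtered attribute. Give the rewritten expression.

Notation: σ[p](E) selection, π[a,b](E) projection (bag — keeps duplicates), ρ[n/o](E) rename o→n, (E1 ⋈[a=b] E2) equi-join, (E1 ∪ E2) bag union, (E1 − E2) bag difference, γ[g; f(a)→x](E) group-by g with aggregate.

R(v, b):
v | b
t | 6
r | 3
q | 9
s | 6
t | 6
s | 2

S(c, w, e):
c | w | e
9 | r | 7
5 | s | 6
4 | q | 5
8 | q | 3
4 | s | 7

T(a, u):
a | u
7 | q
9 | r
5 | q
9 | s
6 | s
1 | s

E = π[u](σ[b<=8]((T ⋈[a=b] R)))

σ filters on b, owned by the right side.
E' = π[u]((T ⋈[a=b] σ[b<=8](R)))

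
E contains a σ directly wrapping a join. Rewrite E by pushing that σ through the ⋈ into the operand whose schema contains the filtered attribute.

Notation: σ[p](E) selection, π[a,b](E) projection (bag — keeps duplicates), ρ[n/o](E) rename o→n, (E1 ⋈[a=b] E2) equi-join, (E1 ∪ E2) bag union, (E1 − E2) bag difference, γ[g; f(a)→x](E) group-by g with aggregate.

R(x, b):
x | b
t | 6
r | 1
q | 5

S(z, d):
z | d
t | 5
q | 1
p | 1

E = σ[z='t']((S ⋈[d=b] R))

σ filters on z, owned by the left side.
E' = (σ[z='t'](S) ⋈[d=b] R)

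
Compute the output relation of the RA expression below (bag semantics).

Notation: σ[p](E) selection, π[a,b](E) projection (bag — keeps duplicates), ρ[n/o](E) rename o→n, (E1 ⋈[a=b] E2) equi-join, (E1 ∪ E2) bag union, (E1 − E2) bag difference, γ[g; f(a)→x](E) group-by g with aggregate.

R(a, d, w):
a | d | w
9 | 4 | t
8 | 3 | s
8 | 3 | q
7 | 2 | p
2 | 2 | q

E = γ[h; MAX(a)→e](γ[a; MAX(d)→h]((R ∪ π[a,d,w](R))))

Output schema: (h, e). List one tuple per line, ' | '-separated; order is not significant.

Row counts bottom-up:
  R → 5
  R → 5
  π[a,d,w](R) → 5
  (R ∪ π[a,d,w](R)) → 10
  γ[a; MAX(d)→h]((R ∪ π[a,d,w](R))) → 4
  γ[h; MAX(a)→e](γ[a; MAX(d)→h]((R ∪ π[a,d,w](R)))) → 3

== RESULT ==
h | e
2 | 7
3 | 8
4 | 9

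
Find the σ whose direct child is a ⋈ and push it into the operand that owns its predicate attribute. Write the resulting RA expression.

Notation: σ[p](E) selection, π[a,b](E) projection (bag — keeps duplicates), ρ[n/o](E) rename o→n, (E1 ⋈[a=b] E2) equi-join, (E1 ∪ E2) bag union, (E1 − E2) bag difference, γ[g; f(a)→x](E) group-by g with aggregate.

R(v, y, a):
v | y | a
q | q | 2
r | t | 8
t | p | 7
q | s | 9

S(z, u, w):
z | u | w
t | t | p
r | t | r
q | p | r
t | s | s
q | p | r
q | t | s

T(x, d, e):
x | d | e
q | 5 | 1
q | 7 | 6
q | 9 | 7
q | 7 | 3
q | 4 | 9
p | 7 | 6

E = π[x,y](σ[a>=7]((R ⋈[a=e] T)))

σ filters on a, owned by the left side.
E' = π[x,y]((σ[a>=7](R) ⋈[a=e] T))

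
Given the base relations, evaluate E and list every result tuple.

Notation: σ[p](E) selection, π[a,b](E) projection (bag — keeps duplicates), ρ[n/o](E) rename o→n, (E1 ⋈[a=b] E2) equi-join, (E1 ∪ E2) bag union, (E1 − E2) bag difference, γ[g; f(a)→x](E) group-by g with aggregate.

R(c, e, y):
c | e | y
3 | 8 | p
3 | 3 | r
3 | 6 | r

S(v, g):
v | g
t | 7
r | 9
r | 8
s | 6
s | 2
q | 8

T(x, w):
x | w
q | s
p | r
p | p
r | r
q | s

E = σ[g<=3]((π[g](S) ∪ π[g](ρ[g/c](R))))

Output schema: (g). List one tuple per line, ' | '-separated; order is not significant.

Per-node cardinality:
  S → 6
  π[g](S) → 6
  R → 3
  ρ[g/c](R) → 3
  π[g](ρ[g/c](R)) → 3
  (π[g](S) ∪ π[g](ρ[g/c](R))) → 9
  σ[g<=3]((π[g](S) ∪ π[g](ρ[g/c](R)))) → 4

== RESULT ==
g
2
3
3
3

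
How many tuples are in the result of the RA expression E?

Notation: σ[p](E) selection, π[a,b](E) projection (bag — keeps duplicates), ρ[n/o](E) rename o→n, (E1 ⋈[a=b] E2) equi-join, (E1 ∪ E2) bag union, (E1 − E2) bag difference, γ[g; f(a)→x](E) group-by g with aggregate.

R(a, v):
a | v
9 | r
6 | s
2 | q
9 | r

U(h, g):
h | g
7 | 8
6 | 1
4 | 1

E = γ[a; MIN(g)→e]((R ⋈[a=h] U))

Subexpression sizes:
  R → 4
  U → 3
  (R ⋈[a=h] U) → 1
  γ[a; MIN(g)→e]((R ⋈[a=h] U)) → 1

|E| = 1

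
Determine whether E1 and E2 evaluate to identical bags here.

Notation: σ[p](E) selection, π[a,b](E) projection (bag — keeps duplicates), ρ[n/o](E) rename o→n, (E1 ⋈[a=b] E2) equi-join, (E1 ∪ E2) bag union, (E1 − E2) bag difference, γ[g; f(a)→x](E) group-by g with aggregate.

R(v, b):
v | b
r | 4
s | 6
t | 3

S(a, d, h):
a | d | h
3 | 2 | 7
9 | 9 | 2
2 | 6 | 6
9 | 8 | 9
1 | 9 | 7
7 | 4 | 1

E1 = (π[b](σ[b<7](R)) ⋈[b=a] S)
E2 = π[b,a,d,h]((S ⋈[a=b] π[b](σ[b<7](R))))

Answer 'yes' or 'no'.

E1 stepwise |·|:
  R → 3
  σ[b<7](R) → 3
  π[b](σ[b<7](R)) → 3
  S → 6
  (π[b](σ[b<7](R)) ⋈[b=a] S) → 1
E2 stepwise |·|:
  S → 6
  R → 3
  σ[b<7](R) → 3
  π[b](σ[b<7](R)) → 3
  (S ⋈[a=b] π[b](σ[b<7](R))) → 1
  π[b,a,d,h]((S ⋈[a=b] π[b](σ[b<7](R)))) → 1

E1 and E2 produce the same multiset:
b | a | d | h
3 | 3 | 2 | 7

yes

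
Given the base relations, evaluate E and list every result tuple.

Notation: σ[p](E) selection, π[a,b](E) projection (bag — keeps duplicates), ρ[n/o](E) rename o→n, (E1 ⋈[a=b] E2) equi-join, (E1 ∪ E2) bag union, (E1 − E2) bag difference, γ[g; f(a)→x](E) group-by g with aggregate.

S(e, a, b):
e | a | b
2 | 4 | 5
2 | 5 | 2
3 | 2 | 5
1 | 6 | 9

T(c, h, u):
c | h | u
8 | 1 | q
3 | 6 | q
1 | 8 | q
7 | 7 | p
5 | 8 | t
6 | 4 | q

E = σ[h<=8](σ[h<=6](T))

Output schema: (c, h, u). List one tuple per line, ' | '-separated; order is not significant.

Row counts bottom-up:
  T → 6
  σ[h<=6](T) → 3
  σ[h<=8](σ[h<=6](T)) → 3

== RESULT ==
c | h | u
3 | 6 | q
6 | 4 | q
8 | 1 | q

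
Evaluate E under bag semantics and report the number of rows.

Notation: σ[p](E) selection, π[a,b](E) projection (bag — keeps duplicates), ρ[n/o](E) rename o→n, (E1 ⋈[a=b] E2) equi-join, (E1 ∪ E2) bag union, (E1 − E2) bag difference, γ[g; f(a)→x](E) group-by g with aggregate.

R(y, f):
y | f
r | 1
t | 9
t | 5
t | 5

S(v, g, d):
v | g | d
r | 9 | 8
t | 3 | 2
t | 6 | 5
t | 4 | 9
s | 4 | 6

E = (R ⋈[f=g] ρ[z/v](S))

Per-node cardinality:
  R → 4
  S → 5
  ρ[z/v](S) → 5
  (R ⋈[f=g] ρ[z/v](S)) → 1

|E| = 1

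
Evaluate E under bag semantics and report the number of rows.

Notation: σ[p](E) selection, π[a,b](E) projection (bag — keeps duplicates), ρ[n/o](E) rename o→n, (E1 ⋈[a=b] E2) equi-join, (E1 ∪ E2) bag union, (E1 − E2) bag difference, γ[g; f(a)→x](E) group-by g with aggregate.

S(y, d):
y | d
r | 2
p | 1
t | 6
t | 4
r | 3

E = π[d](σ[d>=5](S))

Stepwise |·|:
  S → 5
  σ[d>=5](S) → 1
  π[d](σ[d>=5](S)) → 1

|E| = 1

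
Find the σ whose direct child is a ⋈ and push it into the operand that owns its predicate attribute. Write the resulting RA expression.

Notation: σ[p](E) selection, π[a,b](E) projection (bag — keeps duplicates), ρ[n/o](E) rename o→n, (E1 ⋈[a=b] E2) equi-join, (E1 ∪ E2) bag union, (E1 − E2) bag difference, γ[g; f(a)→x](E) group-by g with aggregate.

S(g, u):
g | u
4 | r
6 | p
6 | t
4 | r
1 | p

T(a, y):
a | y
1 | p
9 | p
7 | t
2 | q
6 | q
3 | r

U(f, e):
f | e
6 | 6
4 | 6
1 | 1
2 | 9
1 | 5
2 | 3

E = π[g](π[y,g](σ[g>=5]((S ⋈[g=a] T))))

σ filters on g, owned by the left side.
E' = π[g](π[y,g]((σ[g>=5](S) ⋈[g=a] T)))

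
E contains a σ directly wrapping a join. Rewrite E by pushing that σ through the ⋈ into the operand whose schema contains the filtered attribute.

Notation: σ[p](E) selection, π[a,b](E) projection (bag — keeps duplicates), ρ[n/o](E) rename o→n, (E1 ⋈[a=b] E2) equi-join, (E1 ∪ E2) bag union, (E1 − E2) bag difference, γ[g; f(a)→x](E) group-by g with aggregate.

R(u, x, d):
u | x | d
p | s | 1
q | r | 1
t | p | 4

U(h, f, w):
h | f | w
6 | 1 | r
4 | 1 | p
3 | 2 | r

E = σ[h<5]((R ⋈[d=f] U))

σ filters on h, owned by the right side.
E' = (R ⋈[d=f] σ[h<5](U))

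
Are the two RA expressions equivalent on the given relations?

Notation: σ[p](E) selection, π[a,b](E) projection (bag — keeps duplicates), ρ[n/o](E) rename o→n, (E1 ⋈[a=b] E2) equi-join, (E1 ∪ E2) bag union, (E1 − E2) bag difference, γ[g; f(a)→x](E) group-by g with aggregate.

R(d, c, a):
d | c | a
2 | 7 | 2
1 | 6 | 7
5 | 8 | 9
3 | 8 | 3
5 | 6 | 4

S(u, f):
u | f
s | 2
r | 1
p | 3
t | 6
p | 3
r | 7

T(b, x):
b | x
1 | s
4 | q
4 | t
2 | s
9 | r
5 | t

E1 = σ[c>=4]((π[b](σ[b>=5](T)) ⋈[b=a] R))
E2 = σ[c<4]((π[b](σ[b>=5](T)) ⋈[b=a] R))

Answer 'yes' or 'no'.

E1 stepwise |·|:
  T → 6
  σ[b>=5](T) → 2
  π[b](σ[b>=5](T)) → 2
  R → 5
  (π[b](σ[b>=5](T)) ⋈[b=a] R) → 1
  σ[c>=4]((π[b](σ[b>=5](T)) ⋈[b=a] R)) → 1
E2 stepwise |·|:
  T → 6
  σ[b>=5](T) → 2
  π[b](σ[b>=5](T)) → 2
  R → 5
  (π[b](σ[b>=5](T)) ⋈[b=a] R) → 1
  σ[c<4]((π[b](σ[b>=5](T)) ⋈[b=a] R)) → 0

E1 result:
b | d | c | a
9 | 5 | 8 | 9
E2 result:
b | d | c | a
(0 rows)
Witness: (9, 5, 8, 9) appears 1× in E1 but 0× in E2.

no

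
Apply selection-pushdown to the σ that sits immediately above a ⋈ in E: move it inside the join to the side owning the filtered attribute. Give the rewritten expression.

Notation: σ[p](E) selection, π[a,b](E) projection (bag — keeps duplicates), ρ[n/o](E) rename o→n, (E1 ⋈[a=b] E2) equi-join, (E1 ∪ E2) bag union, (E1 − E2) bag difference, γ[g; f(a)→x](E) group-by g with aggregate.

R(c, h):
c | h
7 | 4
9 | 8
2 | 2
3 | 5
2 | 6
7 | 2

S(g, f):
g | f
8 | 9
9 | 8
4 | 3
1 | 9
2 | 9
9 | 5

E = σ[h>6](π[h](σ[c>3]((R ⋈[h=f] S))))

σ filters on c, owned by the left side.
E' = σ[h>6](π[h]((σ[c>3](R) ⋈[h=f] S)))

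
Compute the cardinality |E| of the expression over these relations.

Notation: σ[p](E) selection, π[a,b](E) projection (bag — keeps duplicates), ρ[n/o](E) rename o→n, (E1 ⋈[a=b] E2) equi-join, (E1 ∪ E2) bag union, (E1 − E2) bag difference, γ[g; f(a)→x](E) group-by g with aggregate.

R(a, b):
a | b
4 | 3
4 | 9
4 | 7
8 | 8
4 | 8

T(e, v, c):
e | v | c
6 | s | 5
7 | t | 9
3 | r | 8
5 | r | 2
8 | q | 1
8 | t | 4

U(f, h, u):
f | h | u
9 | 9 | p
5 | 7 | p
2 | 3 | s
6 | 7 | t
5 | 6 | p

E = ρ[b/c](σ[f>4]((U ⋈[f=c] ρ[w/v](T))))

Row counts bottom-up:
  U → 5
  T → 6
  ρ[w/v](T) → 6
  (U ⋈[f=c] ρ[w/v](T)) → 4
  σ[f>4]((U ⋈[f=c] ρ[w/v](T))) → 3
  ρ[b/c](σ[f>4]((U ⋈[f=c] ρ[w/v](T)))) → 3

|E| = 3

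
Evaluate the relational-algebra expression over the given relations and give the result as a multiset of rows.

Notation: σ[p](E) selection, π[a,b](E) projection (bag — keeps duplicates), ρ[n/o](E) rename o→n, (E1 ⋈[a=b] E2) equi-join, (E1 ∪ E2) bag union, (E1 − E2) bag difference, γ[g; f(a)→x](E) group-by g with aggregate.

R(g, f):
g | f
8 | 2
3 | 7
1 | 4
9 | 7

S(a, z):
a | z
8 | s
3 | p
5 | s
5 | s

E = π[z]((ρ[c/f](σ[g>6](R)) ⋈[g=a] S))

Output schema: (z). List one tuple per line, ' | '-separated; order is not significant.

Per-node cardinality:
  R → 4
  σ[g>6](R) → 2
  ρ[c/f](σ[g>6](R)) → 2
  S → 4
  (ρ[c/f](σ[g>6](R)) ⋈[g=a] S) → 1
  π[z]((ρ[c/f](σ[g>6](R)) ⋈[g=a] S)) → 1

== RESULT ==
z
s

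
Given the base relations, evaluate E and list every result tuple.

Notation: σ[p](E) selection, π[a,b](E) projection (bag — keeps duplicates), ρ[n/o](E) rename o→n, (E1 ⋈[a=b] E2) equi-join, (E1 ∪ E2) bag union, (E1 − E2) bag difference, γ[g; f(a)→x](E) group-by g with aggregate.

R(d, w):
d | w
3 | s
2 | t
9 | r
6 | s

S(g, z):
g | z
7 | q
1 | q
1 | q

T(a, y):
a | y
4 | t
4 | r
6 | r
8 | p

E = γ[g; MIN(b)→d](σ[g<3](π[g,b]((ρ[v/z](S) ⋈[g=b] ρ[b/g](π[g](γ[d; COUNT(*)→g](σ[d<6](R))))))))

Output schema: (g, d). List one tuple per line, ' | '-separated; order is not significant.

Stepwise |·|:
  S → 3
  ρ[v/z](S) → 3
  R → 4
  σ[d<6](R) → 2
  γ[d; COUNT(*)→g](σ[d<6](R)) → 2
  π[g](γ[d; COUNT(*)→g](σ[d<6](R))) → 2
  ρ[b/g](π[g](γ[d; COUNT(*)→g](σ[d<6](R)))) → 2
  (ρ[v/z](S) ⋈[g=b] ρ[b/g](π[g](γ[d; COUNT(*)→g](σ[d<6](R))))) → 4
  π[g,b]((ρ[v/z](S) ⋈[g=b] ρ[b/g](π[g](γ[d; COUNT(*)→g](σ[d<6](R)))))) → 4
  σ[g<3](π[g,b]((ρ[v/z](S) ⋈[g=b] ρ[b/g](π[g](γ[d; COUNT(*)→g](σ[d<6](R))))))) → 4
  γ[g; MIN(b)→d](σ[g<3](π[g,b]((ρ[v/z](S) ⋈[g=b] ρ[b/g](π[g](γ[d; COUNT(*)→g](σ[d<6](R)))))))) → 1

== RESULT ==
g | d
1 | 1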